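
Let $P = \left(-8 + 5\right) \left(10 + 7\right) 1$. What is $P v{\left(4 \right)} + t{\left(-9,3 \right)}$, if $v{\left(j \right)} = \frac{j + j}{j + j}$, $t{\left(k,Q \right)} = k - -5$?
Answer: $-55$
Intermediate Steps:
$t{\left(k,Q \right)} = 5 + k$ ($t{\left(k,Q \right)} = k + 5 = 5 + k$)
$v{\left(j \right)} = 1$ ($v{\left(j \right)} = \frac{2 j}{2 j} = 2 j \frac{1}{2 j} = 1$)
$P = -51$ ($P = \left(-3\right) 17 \cdot 1 = \left(-51\right) 1 = -51$)
$P v{\left(4 \right)} + t{\left(-9,3 \right)} = \left(-51\right) 1 + \left(5 - 9\right) = -51 - 4 = -55$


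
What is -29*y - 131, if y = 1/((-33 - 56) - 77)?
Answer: -21717/166 ≈ -130.83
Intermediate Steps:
y = -1/166 (y = 1/(-89 - 77) = 1/(-166) = -1/166 ≈ -0.0060241)
-29*y - 131 = -29*(-1/166) - 131 = 29/166 - 131 = -21717/166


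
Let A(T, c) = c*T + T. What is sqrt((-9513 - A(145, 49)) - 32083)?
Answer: I*sqrt(48846) ≈ 221.01*I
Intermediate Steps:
A(T, c) = T + T*c (A(T, c) = T*c + T = T + T*c)
sqrt((-9513 - A(145, 49)) - 32083) = sqrt((-9513 - 145*(1 + 49)) - 32083) = sqrt((-9513 - 145*50) - 32083) = sqrt((-9513 - 1*7250) - 32083) = sqrt((-9513 - 7250) - 32083) = sqrt(-16763 - 32083) = sqrt(-48846) = I*sqrt(48846)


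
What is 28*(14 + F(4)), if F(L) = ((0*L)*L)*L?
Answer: 392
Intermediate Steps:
F(L) = 0 (F(L) = (0*L)*L = 0*L = 0)
28*(14 + F(4)) = 28*(14 + 0) = 28*14 = 392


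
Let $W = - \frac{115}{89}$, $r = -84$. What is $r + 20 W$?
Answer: $- \frac{9776}{89} \approx -109.84$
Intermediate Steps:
$W = - \frac{115}{89}$ ($W = \left(-115\right) \frac{1}{89} = - \frac{115}{89} \approx -1.2921$)
$r + 20 W = -84 + 20 \left(- \frac{115}{89}\right) = -84 - \frac{2300}{89} = - \frac{9776}{89}$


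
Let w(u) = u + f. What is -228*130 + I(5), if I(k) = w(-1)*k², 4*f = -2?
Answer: -59355/2 ≈ -29678.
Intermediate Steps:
f = -½ (f = (¼)*(-2) = -½ ≈ -0.50000)
w(u) = -½ + u (w(u) = u - ½ = -½ + u)
I(k) = -3*k²/2 (I(k) = (-½ - 1)*k² = -3*k²/2)
-228*130 + I(5) = -228*130 - 3/2*5² = -29640 - 3/2*25 = -29640 - 75/2 = -59355/2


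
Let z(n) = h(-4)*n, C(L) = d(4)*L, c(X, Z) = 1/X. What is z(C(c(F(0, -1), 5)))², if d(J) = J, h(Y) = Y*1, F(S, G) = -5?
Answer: 256/25 ≈ 10.240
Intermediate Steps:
h(Y) = Y
c(X, Z) = 1/X
C(L) = 4*L
z(n) = -4*n
z(C(c(F(0, -1), 5)))² = (-16/(-5))² = (-16*(-1)/5)² = (-4*(-⅘))² = (16/5)² = 256/25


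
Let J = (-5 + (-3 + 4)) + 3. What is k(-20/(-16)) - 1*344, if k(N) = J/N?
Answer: -1724/5 ≈ -344.80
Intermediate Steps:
J = -1 (J = (-5 + 1) + 3 = -4 + 3 = -1)
k(N) = -1/N
k(-20/(-16)) - 1*344 = -1/((-20/(-16))) - 1*344 = -1/((-20*(-1/16))) - 344 = -1/5/4 - 344 = -1*4/5 - 344 = -4/5 - 344 = -1724/5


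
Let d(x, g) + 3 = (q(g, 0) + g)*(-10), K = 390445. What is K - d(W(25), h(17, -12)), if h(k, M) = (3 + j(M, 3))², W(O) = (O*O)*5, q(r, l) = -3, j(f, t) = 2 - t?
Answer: 390458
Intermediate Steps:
W(O) = 5*O² (W(O) = O²*5 = 5*O²)
h(k, M) = 4 (h(k, M) = (3 + (2 - 1*3))² = (3 + (2 - 3))² = (3 - 1)² = 2² = 4)
d(x, g) = 27 - 10*g (d(x, g) = -3 + (-3 + g)*(-10) = -3 + (30 - 10*g) = 27 - 10*g)
K - d(W(25), h(17, -12)) = 390445 - (27 - 10*4) = 390445 - (27 - 40) = 390445 - 1*(-13) = 390445 + 13 = 390458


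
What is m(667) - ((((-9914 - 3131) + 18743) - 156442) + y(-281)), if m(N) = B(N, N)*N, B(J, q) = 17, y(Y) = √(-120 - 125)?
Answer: 162083 - 7*I*√5 ≈ 1.6208e+5 - 15.652*I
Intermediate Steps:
y(Y) = 7*I*√5 (y(Y) = √(-245) = 7*I*√5)
m(N) = 17*N
m(667) - ((((-9914 - 3131) + 18743) - 156442) + y(-281)) = 17*667 - ((((-9914 - 3131) + 18743) - 156442) + 7*I*√5) = 11339 - (((-13045 + 18743) - 156442) + 7*I*√5) = 11339 - ((5698 - 156442) + 7*I*√5) = 11339 - (-150744 + 7*I*√5) = 11339 + (150744 - 7*I*√5) = 162083 - 7*I*√5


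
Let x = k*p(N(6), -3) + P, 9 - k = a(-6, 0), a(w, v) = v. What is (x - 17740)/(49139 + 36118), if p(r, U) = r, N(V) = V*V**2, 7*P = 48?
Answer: -110524/596799 ≈ -0.18519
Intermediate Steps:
P = 48/7 (P = (1/7)*48 = 48/7 ≈ 6.8571)
k = 9 (k = 9 - 1*0 = 9 + 0 = 9)
N(V) = V**3
x = 13656/7 (x = 9*6**3 + 48/7 = 9*216 + 48/7 = 1944 + 48/7 = 13656/7 ≈ 1950.9)
(x - 17740)/(49139 + 36118) = (13656/7 - 17740)/(49139 + 36118) = -110524/7/85257 = -110524/7*1/85257 = -110524/596799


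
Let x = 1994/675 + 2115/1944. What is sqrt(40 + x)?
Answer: sqrt(1426962)/180 ≈ 6.6364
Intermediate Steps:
x = 21827/5400 (x = 1994*(1/675) + 2115*(1/1944) = 1994/675 + 235/216 = 21827/5400 ≈ 4.0420)
sqrt(40 + x) = sqrt(40 + 21827/5400) = sqrt(237827/5400) = sqrt(1426962)/180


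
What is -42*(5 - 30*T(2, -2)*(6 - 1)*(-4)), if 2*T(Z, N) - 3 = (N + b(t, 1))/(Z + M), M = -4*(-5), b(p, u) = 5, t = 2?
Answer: -437010/11 ≈ -39728.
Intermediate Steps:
M = 20
T(Z, N) = 3/2 + (5 + N)/(2*(20 + Z)) (T(Z, N) = 3/2 + ((N + 5)/(Z + 20))/2 = 3/2 + ((5 + N)/(20 + Z))/2 = 3/2 + (5 + N)/(2*(20 + Z)))
-42*(5 - 30*T(2, -2)*(6 - 1)*(-4)) = -42*(5 - 30*((65 - 2 + 3*2)/(2*(20 + 2)))*(6 - 1)*(-4)) = -42*(5 - 30*((½)*(65 - 2 + 6)/22)*5*(-4)) = -42*(5 - 30*((½)*(1/22)*69)*5*(-4)) = -42*(5 - 30*(69/44)*5*(-4)) = -42*(5 - 5175*(-4)/22) = -42*(5 - 30*(-345/11)) = -42*(5 + 10350/11) = -42*10405/11 = -437010/11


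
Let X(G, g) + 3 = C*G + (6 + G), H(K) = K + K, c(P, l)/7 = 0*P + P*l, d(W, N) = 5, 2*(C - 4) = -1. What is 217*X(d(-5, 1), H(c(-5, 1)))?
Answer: 11067/2 ≈ 5533.5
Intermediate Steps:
C = 7/2 (C = 4 + (½)*(-1) = 4 - ½ = 7/2 ≈ 3.5000)
c(P, l) = 7*P*l (c(P, l) = 7*(0*P + P*l) = 7*(0 + P*l) = 7*(P*l) = 7*P*l)
H(K) = 2*K
X(G, g) = 3 + 9*G/2 (X(G, g) = -3 + (7*G/2 + (6 + G)) = -3 + (6 + 9*G/2) = 3 + 9*G/2)
217*X(d(-5, 1), H(c(-5, 1))) = 217*(3 + (9/2)*5) = 217*(3 + 45/2) = 217*(51/2) = 11067/2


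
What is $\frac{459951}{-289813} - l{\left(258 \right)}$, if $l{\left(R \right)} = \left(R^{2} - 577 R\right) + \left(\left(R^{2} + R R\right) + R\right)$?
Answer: $- \frac{14805267243}{289813} \approx -51086.0$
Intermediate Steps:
$l{\left(R \right)} = - 576 R + 3 R^{2}$ ($l{\left(R \right)} = \left(R^{2} - 577 R\right) + \left(\left(R^{2} + R^{2}\right) + R\right) = \left(R^{2} - 577 R\right) + \left(2 R^{2} + R\right) = \left(R^{2} - 577 R\right) + \left(R + 2 R^{2}\right) = - 576 R + 3 R^{2}$)
$\frac{459951}{-289813} - l{\left(258 \right)} = \frac{459951}{-289813} - 3 \cdot 258 \left(-192 + 258\right) = 459951 \left(- \frac{1}{289813}\right) - 3 \cdot 258 \cdot 66 = - \frac{459951}{289813} - 51084 = - \frac{14805267243}{289813}$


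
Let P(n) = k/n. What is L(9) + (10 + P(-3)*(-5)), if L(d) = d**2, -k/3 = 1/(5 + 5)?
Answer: 181/2 ≈ 90.500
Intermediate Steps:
k = -3/10 (k = -3/(5 + 5) = -3/10 ≈ -0.30000)
P(n) = -3/(10*n)
L(9) + (10 + P(-3)*(-5)) = 9**2 + (10 - 3/10/(-3)*(-5)) = 81 + (10 - 3/10*(-1/3)*(-5)) = 81 + (10 + (1/10)*(-5)) = 81 + (10 - 1/2) = 81 + 19/2 = 181/2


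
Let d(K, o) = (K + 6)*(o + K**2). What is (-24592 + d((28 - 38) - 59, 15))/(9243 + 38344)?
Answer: -325480/47587 ≈ -6.8397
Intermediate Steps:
d(K, o) = (6 + K)*(o + K**2)
(-24592 + d((28 - 38) - 59, 15))/(9243 + 38344) = (-24592 + (((28 - 38) - 59)**3 + 6*15 + 6*((28 - 38) - 59)**2 + ((28 - 38) - 59)*15))/(9243 + 38344) = (-24592 + ((-10 - 59)**3 + 90 + 6*(-10 - 59)**2 + (-10 - 59)*15))/47587 = (-24592 + ((-69)**3 + 90 + 6*(-69)**2 - 69*15))*(1/47587) = (-24592 + (-328509 + 90 + 6*4761 - 1035))*(1/47587) = (-24592 + (-328509 + 90 + 28566 - 1035))*(1/47587) = (-24592 - 300888)*(1/47587) = -325480*1/47587 = -325480/47587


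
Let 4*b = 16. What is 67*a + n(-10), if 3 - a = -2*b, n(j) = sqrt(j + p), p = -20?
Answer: 737 + I*sqrt(30) ≈ 737.0 + 5.4772*I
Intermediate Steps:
b = 4 (b = (1/4)*16 = 4)
n(j) = sqrt(-20 + j) (n(j) = sqrt(j - 20) = sqrt(-20 + j))
a = 11 (a = 3 - (-2)*4 = 3 - 1*(-8) = 3 + 8 = 11)
67*a + n(-10) = 67*11 + sqrt(-20 - 10) = 737 + sqrt(-30) = 737 + I*sqrt(30)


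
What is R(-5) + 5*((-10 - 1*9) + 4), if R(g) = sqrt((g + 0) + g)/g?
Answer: -75 - I*sqrt(10)/5 ≈ -75.0 - 0.63246*I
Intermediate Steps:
R(g) = sqrt(2)/sqrt(g) (R(g) = sqrt(g + g)/g = sqrt(2*g)/g = (sqrt(2)*sqrt(g))/g = sqrt(2)/sqrt(g))
R(-5) + 5*((-10 - 1*9) + 4) = sqrt(2)/sqrt(-5) + 5*((-10 - 1*9) + 4) = sqrt(2)*(-I*sqrt(5)/5) + 5*((-10 - 9) + 4) = -I*sqrt(10)/5 + 5*(-19 + 4) = -I*sqrt(10)/5 + 5*(-15) = -I*sqrt(10)/5 - 75 = -75 - I*sqrt(10)/5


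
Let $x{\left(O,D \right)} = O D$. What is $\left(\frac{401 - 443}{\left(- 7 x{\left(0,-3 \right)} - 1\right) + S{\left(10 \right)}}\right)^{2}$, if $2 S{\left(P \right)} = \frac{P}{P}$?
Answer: $7056$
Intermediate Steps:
$x{\left(O,D \right)} = D O$
$S{\left(P \right)} = \frac{1}{2}$ ($S{\left(P \right)} = \frac{P \frac{1}{P}}{2} = \frac{1}{2} \cdot 1 = \frac{1}{2}$)
$\left(\frac{401 - 443}{\left(- 7 x{\left(0,-3 \right)} - 1\right) + S{\left(10 \right)}}\right)^{2} = \left(\frac{401 - 443}{\left(- 7 \left(\left(-3\right) 0\right) - 1\right) + \frac{1}{2}}\right)^{2} = \left(- \frac{42}{\left(\left(-7\right) 0 - 1\right) + \frac{1}{2}}\right)^{2} = \left(- \frac{42}{\left(0 - 1\right) + \frac{1}{2}}\right)^{2} = \left(- \frac{42}{-1 + \frac{1}{2}}\right)^{2} = \left(- \frac{42}{- \frac{1}{2}}\right)^{2} = \left(\left(-42\right) \left(-2\right)\right)^{2} = 84^{2} = 7056$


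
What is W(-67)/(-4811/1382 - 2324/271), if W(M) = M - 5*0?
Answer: 25092974/4515549 ≈ 5.5570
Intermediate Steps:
W(M) = M (W(M) = M + 0 = M)
W(-67)/(-4811/1382 - 2324/271) = -67/(-4811/1382 - 2324/271) = -67/(-4515549/374522) = -67*(-374522/4515549) = 25092974/4515549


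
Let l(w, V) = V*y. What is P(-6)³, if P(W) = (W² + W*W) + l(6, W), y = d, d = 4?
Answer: 110592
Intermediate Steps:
y = 4
l(w, V) = 4*V (l(w, V) = V*4 = 4*V)
P(W) = 2*W² + 4*W (P(W) = (W² + W*W) + 4*W = (W² + W²) + 4*W = 2*W² + 4*W)
P(-6)³ = (2*(-6)*(2 - 6))³ = (2*(-6)*(-4))³ = 48³ = 110592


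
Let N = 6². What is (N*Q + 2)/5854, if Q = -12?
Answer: -215/2927 ≈ -0.073454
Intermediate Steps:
N = 36
(N*Q + 2)/5854 = (36*(-12) + 2)/5854 = (-432 + 2)*(1/5854) = -430*1/5854 = -215/2927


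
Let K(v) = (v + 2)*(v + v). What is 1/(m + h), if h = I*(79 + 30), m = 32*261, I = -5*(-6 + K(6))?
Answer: -1/40698 ≈ -2.4571e-5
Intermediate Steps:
K(v) = 2*v*(2 + v) (K(v) = (2 + v)*(2*v) = 2*v*(2 + v))
I = -450 (I = -5*(-6 + 2*6*(2 + 6)) = -5*(-6 + 2*6*8) = -5*(-6 + 96) = -5*90 = -450)
m = 8352
h = -49050 (h = -450*(79 + 30) = -450*109 = -49050)
1/(m + h) = 1/(8352 - 49050) = 1/(-40698) = -1/40698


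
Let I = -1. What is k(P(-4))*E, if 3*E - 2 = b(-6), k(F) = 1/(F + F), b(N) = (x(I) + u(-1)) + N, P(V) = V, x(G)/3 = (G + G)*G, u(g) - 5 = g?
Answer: -1/4 ≈ -0.25000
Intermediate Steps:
u(g) = 5 + g
x(G) = 6*G**2 (x(G) = 3*((G + G)*G) = 3*((2*G)*G) = 3*(2*G**2) = 6*G**2)
b(N) = 10 + N (b(N) = (6*(-1)**2 + (5 - 1)) + N = (6*1 + 4) + N = (6 + 4) + N = 10 + N)
k(F) = 1/(2*F)
E = 2 (E = 2/3 + (10 - 6)/3 = 2/3 + (1/3)*4 = 2/3 + 4/3 = 2)
k(P(-4))*E = ((1/2)/(-4))*2 = ((1/2)*(-1/4))*2 = -1/8*2 = -1/4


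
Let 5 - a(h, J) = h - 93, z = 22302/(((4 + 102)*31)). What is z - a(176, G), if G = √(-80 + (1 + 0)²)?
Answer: 139305/1643 ≈ 84.787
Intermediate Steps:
z = 11151/1643 (z = 22302/((106*31)) = 22302/3286 = 22302*(1/3286) = 11151/1643 ≈ 6.7870)
G = I*√79 (G = √(-80 + 1²) = √(-80 + 1) = √(-79) = I*√79 ≈ 8.8882*I)
a(h, J) = 98 - h (a(h, J) = 5 - (h - 93) = 5 - (-93 + h) = 5 + (93 - h) = 98 - h)
z - a(176, G) = 11151/1643 - (98 - 1*176) = 11151/1643 - (98 - 176) = 11151/1643 - 1*(-78) = 11151/1643 + 78 = 139305/1643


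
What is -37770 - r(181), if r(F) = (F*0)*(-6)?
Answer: -37770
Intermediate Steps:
r(F) = 0 (r(F) = 0*(-6) = 0)
-37770 - r(181) = -37770 - 1*0 = -37770 + 0 = -37770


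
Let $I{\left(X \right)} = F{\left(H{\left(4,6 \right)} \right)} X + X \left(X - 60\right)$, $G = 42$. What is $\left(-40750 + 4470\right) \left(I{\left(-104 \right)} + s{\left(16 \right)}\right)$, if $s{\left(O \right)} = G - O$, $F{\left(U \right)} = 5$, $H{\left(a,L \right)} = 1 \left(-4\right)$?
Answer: $-600869360$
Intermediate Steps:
$H{\left(a,L \right)} = -4$
$I{\left(X \right)} = 5 X + X \left(-60 + X\right)$ ($I{\left(X \right)} = 5 X + X \left(X - 60\right) = 5 X + X \left(-60 + X\right)$)
$s{\left(O \right)} = 42 - O$
$\left(-40750 + 4470\right) \left(I{\left(-104 \right)} + s{\left(16 \right)}\right) = \left(-40750 + 4470\right) \left(- 104 \left(-55 - 104\right) + \left(42 - 16\right)\right) = - 36280 \left(\left(-104\right) \left(-159\right) + \left(42 - 16\right)\right) = - 36280 \left(16536 + 26\right) = \left(-36280\right) 16562 = -600869360$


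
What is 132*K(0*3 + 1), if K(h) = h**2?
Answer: 132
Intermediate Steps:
132*K(0*3 + 1) = 132*(0*3 + 1)**2 = 132*(0 + 1)**2 = 132*1**2 = 132*1 = 132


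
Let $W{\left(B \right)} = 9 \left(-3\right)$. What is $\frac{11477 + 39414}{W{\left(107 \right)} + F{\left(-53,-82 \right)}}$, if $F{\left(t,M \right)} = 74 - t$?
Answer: $\frac{50891}{100} \approx 508.91$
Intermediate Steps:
$W{\left(B \right)} = -27$
$\frac{11477 + 39414}{W{\left(107 \right)} + F{\left(-53,-82 \right)}} = \frac{11477 + 39414}{-27 + \left(74 - -53\right)} = \frac{50891}{-27 + \left(74 + 53\right)} = \frac{50891}{-27 + 127} = \frac{50891}{100}$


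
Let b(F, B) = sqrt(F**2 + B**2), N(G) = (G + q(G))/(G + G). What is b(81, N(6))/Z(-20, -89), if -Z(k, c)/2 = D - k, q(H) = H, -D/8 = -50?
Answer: -sqrt(6562)/840 ≈ -0.096436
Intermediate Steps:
D = 400 (D = -8*(-50) = 400)
Z(k, c) = -800 + 2*k (Z(k, c) = -2*(400 - k) = -800 + 2*k)
N(G) = 1 (N(G) = (G + G)/(G + G) = (2*G)/((2*G)) = (2*G)*(1/(2*G)) = 1)
b(F, B) = sqrt(B**2 + F**2)
b(81, N(6))/Z(-20, -89) = sqrt(1**2 + 81**2)/(-800 + 2*(-20)) = sqrt(1 + 6561)/(-800 - 40) = sqrt(6562)/(-840) = sqrt(6562)*(-1/840) = -sqrt(6562)/840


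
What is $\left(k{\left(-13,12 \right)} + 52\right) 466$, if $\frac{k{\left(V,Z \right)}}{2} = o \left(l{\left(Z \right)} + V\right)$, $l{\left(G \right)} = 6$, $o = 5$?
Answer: $-8388$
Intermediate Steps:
$k{\left(V,Z \right)} = 60 + 10 V$ ($k{\left(V,Z \right)} = 2 \cdot 5 \left(6 + V\right) = 2 \left(30 + 5 V\right) = 60 + 10 V$)
$\left(k{\left(-13,12 \right)} + 52\right) 466 = \left(\left(60 + 10 \left(-13\right)\right) + 52\right) 466 = \left(\left(60 - 130\right) + 52\right) 466 = \left(-70 + 52\right) 466 = \left(-18\right) 466 = -8388$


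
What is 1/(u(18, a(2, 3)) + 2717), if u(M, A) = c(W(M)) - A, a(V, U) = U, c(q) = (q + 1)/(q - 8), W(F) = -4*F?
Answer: 80/217191 ≈ 0.00036834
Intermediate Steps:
c(q) = (1 + q)/(-8 + q)
u(M, A) = -A + (1 - 4*M)/(-8 - 4*M) (u(M, A) = (1 - 4*M)/(-8 - 4*M) - A = -A + (1 - 4*M)/(-8 - 4*M))
1/(u(18, a(2, 3)) + 2717) = 1/((-1/4 + 18 - 1*3*(2 + 18))/(2 + 18) + 2717) = 1/((-1/4 + 18 - 1*3*20)/20 + 2717) = 1/((-1/4 + 18 - 60)/20 + 2717) = 1/((1/20)*(-169/4) + 2717) = 1/(-169/80 + 2717) = 1/(217191/80) = 80/217191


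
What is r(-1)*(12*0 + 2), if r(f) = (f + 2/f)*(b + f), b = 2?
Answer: -6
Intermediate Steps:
r(f) = (2 + f)*(f + 2/f) (r(f) = (f + 2/f)*(2 + f) = (2 + f)*(f + 2/f))
r(-1)*(12*0 + 2) = (2 + (-1)² + 2*(-1) + 4/(-1))*(12*0 + 2) = (2 + 1 - 2 + 4*(-1))*(0 + 2) = (2 + 1 - 2 - 4)*2 = -3*2 = -6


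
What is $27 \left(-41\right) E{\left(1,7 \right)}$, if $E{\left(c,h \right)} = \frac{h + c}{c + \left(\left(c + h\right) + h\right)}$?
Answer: $- \frac{1107}{2} \approx -553.5$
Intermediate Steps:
$E{\left(c,h \right)} = \frac{c + h}{2 c + 2 h}$ ($E{\left(c,h \right)} = \frac{c + h}{c + \left(c + 2 h\right)} = \frac{c + h}{2 c + 2 h}$)
$27 \left(-41\right) E{\left(1,7 \right)} = 27 \left(-41\right) \frac{1}{2} = \left(-1107\right) \frac{1}{2} = - \frac{1107}{2}$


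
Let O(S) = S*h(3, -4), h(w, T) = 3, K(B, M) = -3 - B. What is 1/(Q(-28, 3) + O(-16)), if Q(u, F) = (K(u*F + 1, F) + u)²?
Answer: 1/2656 ≈ 0.00037651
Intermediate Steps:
O(S) = 3*S (O(S) = S*3 = 3*S)
Q(u, F) = (-4 + u - F*u)² (Q(u, F) = ((-3 - (u*F + 1)) + u)² = ((-3 - (F*u + 1)) + u)² = ((-3 - (1 + F*u)) + u)² = ((-3 + (-1 - F*u)) + u)² = ((-4 - F*u) + u)² = (-4 + u - F*u)²)
1/(Q(-28, 3) + O(-16)) = 1/((4 - 1*(-28) + 3*(-28))² + 3*(-16)) = 1/((4 + 28 - 84)² - 48) = 1/((-52)² - 48) = 1/(2704 - 48) = 1/2656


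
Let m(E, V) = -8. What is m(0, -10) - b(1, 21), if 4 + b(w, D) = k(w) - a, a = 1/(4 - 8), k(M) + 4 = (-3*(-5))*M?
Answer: -61/4 ≈ -15.250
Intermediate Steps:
k(M) = -4 + 15*M (k(M) = -4 + (-3*(-5))*M = -4 + 15*M)
a = -1/4 (a = 1/(-4) = -1/4 ≈ -0.25000)
b(w, D) = -31/4 + 15*w (b(w, D) = -4 + ((-4 + 15*w) - 1*(-1/4)) = -4 + ((-4 + 15*w) + 1/4) = -4 + (-15/4 + 15*w) = -31/4 + 15*w)
m(0, -10) - b(1, 21) = -8 - (-31/4 + 15*1) = -8 - (-31/4 + 15) = -8 - 1*29/4 = -8 - 29/4 = -61/4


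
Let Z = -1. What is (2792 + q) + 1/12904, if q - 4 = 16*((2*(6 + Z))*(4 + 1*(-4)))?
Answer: 36079585/12904 ≈ 2796.0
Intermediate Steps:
q = 4 (q = 4 + 16*((2*(6 - 1))*(4 + 1*(-4))) = 4 + 16*((2*5)*(4 - 4)) = 4 + 16*(10*0) = 4 + 16*0 = 4 + 0 = 4)
(2792 + q) + 1/12904 = (2792 + 4) + 1/12904 = 2796 + 1/12904 = 36079585/12904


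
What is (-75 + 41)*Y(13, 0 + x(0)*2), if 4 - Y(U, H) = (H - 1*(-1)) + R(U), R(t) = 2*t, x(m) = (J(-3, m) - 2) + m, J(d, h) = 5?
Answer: 986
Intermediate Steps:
x(m) = 3 + m (x(m) = (5 - 2) + m = 3 + m)
Y(U, H) = 3 - H - 2*U (Y(U, H) = 4 - ((H - 1*(-1)) + 2*U) = 4 - ((H + 1) + 2*U) = 4 - ((1 + H) + 2*U) = 4 - (1 + H + 2*U) = 4 + (-1 - H - 2*U) = 3 - H - 2*U)
(-75 + 41)*Y(13, 0 + x(0)*2) = (-75 + 41)*(3 - (0 + (3 + 0)*2) - 2*13) = -34*(3 - (0 + 3*2) - 26) = -34*(3 - (0 + 6) - 26) = -34*(3 - 1*6 - 26) = -34*(3 - 6 - 26) = -34*(-29) = 986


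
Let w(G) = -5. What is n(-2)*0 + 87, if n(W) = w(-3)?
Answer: 87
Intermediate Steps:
n(W) = -5
n(-2)*0 + 87 = -5*0 + 87 = 0 + 87 = 87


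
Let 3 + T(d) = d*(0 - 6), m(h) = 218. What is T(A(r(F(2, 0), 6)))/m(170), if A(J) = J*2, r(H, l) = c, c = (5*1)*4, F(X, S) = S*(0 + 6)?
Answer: -243/218 ≈ -1.1147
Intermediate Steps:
F(X, S) = 6*S (F(X, S) = S*6 = 6*S)
c = 20 (c = 5*4 = 20)
r(H, l) = 20
A(J) = 2*J
T(d) = -3 - 6*d (T(d) = -3 + d*(0 - 6) = -3 + d*(-6) = -3 - 6*d)
T(A(r(F(2, 0), 6)))/m(170) = (-3 - 12*20)/218 = (-3 - 6*40)*(1/218) = (-3 - 240)*(1/218) = -243*1/218 = -243/218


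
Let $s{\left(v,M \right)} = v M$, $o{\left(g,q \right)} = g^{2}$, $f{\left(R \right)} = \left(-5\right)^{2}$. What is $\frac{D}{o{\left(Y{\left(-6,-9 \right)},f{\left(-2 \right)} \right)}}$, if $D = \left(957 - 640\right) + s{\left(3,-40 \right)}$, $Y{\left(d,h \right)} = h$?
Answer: $\frac{197}{81} \approx 2.4321$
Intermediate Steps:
$f{\left(R \right)} = 25$
$s{\left(v,M \right)} = M v$
$D = 197$ ($D = \left(957 - 640\right) - 120 = 317 - 120 = 197$)
$\frac{D}{o{\left(Y{\left(-6,-9 \right)},f{\left(-2 \right)} \right)}} = \frac{197}{\left(-9\right)^{2}} = \frac{197}{81}$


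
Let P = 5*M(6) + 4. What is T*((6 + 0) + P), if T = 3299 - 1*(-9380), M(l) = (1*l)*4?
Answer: 1648270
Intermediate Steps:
M(l) = 4*l (M(l) = l*4 = 4*l)
T = 12679 (T = 3299 + 9380 = 12679)
P = 124 (P = 5*(4*6) + 4 = 5*24 + 4 = 120 + 4 = 124)
T*((6 + 0) + P) = 12679*((6 + 0) + 124) = 12679*(6 + 124) = 12679*130 = 1648270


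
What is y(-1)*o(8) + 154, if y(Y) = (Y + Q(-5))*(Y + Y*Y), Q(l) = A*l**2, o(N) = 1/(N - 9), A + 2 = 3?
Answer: 154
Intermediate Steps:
A = 1 (A = -2 + 3 = 1)
o(N) = 1/(-9 + N)
Q(l) = l**2 (Q(l) = 1*l**2 = l**2)
y(Y) = (25 + Y)*(Y + Y**2) (y(Y) = (Y + (-5)**2)*(Y + Y*Y) = (Y + 25)*(Y + Y**2) = (25 + Y)*(Y + Y**2))
y(-1)*o(8) + 154 = (-(25 + (-1)**2 + 26*(-1)))/(-9 + 8) + 154 = -(25 + 1 - 26)/(-1) + 154 = -1*0*(-1) + 154 = 0*(-1) + 154 = 0 + 154 = 154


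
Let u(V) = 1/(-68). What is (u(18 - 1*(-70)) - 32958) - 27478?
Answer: -4109649/68 ≈ -60436.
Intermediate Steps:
u(V) = -1/68
(u(18 - 1*(-70)) - 32958) - 27478 = (-1/68 - 32958) - 27478 = -2241145/68 - 27478 = -4109649/68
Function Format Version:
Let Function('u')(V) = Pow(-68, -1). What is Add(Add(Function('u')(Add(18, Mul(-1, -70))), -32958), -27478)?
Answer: Rational(-4109649, 68) ≈ -60436.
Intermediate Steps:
Function('u')(V) = Rational(-1, 68)
Add(Add(Function('u')(Add(18, Mul(-1, -70))), -32958), -27478) = Add(Add(Rational(-1, 68), -32958), -27478) = Add(Rational(-2241145, 68), -27478) = Rational(-4109649, 68)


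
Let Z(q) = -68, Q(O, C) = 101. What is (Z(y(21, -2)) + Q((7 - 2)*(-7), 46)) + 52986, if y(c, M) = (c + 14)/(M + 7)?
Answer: 53019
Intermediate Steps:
y(c, M) = (14 + c)/(7 + M)
(Z(y(21, -2)) + Q((7 - 2)*(-7), 46)) + 52986 = (-68 + 101) + 52986 = 33 + 52986 = 53019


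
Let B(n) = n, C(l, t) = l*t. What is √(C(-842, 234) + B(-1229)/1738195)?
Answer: I*√595285005179191355/1738195 ≈ 443.88*I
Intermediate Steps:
√(C(-842, 234) + B(-1229)/1738195) = √(-842*234 - 1229/1738195) = √(-197028 - 1229*1/1738195) = √(-197028 - 1229/1738195) = √(-342473085689/1738195) = I*√595285005179191355/1738195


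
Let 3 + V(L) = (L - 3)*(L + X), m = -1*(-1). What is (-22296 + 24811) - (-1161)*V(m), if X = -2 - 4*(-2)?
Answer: -17222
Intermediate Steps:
X = 6 (X = -2 + 8 = 6)
m = 1
V(L) = -3 + (-3 + L)*(6 + L) (V(L) = -3 + (L - 3)*(L + 6) = -3 + (-3 + L)*(6 + L))
(-22296 + 24811) - (-1161)*V(m) = (-22296 + 24811) - (-1161)*(-21 + 1**2 + 3*1) = 2515 - (-1161)*(-21 + 1 + 3) = 2515 - (-1161)*(-17) = 2515 - 1*19737 = 2515 - 19737 = -17222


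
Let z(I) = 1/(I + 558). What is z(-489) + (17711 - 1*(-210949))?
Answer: 15777541/69 ≈ 2.2866e+5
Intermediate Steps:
z(I) = 1/(558 + I)
z(-489) + (17711 - 1*(-210949)) = 1/(558 - 489) + (17711 - 1*(-210949)) = 1/69 + (17711 + 210949) = 1/69 + 228660 = 15777541/69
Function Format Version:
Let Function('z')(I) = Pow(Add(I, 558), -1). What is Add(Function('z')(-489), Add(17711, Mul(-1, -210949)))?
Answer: Rational(15777541, 69) ≈ 2.2866e+5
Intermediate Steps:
Function('z')(I) = Pow(Add(558, I), -1)
Add(Function('z')(-489), Add(17711, Mul(-1, -210949))) = Add(Pow(Add(558, -489), -1), Add(17711, Mul(-1, -210949))) = Add(Pow(69, -1), Add(17711, 210949)) = Add(Rational(1, 69), 228660) = Rational(15777541, 69)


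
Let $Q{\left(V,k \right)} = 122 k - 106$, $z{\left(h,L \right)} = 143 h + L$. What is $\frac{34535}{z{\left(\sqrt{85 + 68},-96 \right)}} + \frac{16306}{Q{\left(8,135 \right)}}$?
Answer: $\frac{17519801371}{8507864514} + \frac{4938505 \sqrt{17}}{1039827} \approx 21.641$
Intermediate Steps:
$z{\left(h,L \right)} = L + 143 h$
$Q{\left(V,k \right)} = -106 + 122 k$
$\frac{34535}{z{\left(\sqrt{85 + 68},-96 \right)}} + \frac{16306}{Q{\left(8,135 \right)}} = \frac{34535}{-96 + 143 \sqrt{85 + 68}} + \frac{16306}{-106 + 122 \cdot 135} = \frac{34535}{-96 + 143 \sqrt{153}} + \frac{16306}{-106 + 16470} = \frac{34535}{-96 + 143 \cdot 3 \sqrt{17}} + \frac{16306}{16364} = \frac{34535}{-96 + 429 \sqrt{17}} + 16306 \cdot \frac{1}{16364} = \frac{34535}{-96 + 429 \sqrt{17}} + \frac{8153}{8182} = \frac{8153}{8182} + \frac{34535}{-96 + 429 \sqrt{17}}$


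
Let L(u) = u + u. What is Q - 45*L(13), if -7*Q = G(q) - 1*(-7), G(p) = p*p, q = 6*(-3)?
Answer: -8521/7 ≈ -1217.3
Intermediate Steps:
q = -18
L(u) = 2*u
G(p) = p²
Q = -331/7 (Q = -((-18)² - 1*(-7))/7 = -(324 + 7)/7 = -⅐*331 = -331/7 ≈ -47.286)
Q - 45*L(13) = -331/7 - 90*13 = -331/7 - 45*26 = -331/7 - 1170 = -8521/7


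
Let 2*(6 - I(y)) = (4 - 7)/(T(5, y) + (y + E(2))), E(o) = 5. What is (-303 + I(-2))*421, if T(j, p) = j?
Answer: -1999329/16 ≈ -1.2496e+5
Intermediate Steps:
I(y) = 6 + 3/(2*(10 + y)) (I(y) = 6 - (4 - 7)/(2*(5 + (y + 5))) = 6 - (-3)/(2*(5 + (5 + y))) = 6 - (-3)/(2*(10 + y)) = 6 + 3/(2*(10 + y)))
(-303 + I(-2))*421 = (-303 + 3*(41 + 4*(-2))/(2*(10 - 2)))*421 = (-303 + (3/2)*(41 - 8)/8)*421 = (-303 + (3/2)*(⅛)*33)*421 = (-303 + 99/16)*421 = -4749/16*421 = -1999329/16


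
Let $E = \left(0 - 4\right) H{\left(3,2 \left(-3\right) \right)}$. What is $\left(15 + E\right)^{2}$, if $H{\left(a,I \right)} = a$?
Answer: $9$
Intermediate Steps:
$E = -12$ ($E = \left(0 - 4\right) 3 = \left(-4\right) 3 = -12$)
$\left(15 + E\right)^{2} = \left(15 - 12\right)^{2} = 3^{2} = 9$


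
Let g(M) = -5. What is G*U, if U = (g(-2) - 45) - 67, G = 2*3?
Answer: -702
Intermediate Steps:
G = 6
U = -117 (U = (-5 - 45) - 67 = -50 - 67 = -117)
G*U = 6*(-117) = -702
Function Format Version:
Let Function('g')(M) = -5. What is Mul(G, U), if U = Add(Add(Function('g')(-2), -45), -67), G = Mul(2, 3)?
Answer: -702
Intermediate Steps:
G = 6
U = -117 (U = Add(Add(-5, -45), -67) = Add(-50, -67) = -117)
Mul(G, U) = Mul(6, -117) = -702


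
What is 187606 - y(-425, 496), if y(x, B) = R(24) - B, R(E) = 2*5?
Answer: 188092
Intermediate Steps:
R(E) = 10
y(x, B) = 10 - B
187606 - y(-425, 496) = 187606 - (10 - 1*496) = 187606 - (10 - 496) = 187606 - 1*(-486) = 187606 + 486 = 188092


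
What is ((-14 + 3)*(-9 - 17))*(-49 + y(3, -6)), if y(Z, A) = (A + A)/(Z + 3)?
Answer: -14586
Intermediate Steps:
y(Z, A) = 2*A/(3 + Z) (y(Z, A) = (2*A)/(3 + Z) = 2*A/(3 + Z))
((-14 + 3)*(-9 - 17))*(-49 + y(3, -6)) = ((-14 + 3)*(-9 - 17))*(-49 + 2*(-6)/(3 + 3)) = (-11*(-26))*(-49 + 2*(-6)/6) = 286*(-49 + 2*(-6)*(⅙)) = 286*(-49 - 2) = 286*(-51) = -14586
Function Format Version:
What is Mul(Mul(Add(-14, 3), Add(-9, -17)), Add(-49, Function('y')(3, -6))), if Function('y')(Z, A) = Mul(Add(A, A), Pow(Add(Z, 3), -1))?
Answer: -14586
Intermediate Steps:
Function('y')(Z, A) = Mul(2, A, Pow(Add(3, Z), -1)) (Function('y')(Z, A) = Mul(Mul(2, A), Pow(Add(3, Z), -1)) = Mul(2, A, Pow(Add(3, Z), -1)))
Mul(Mul(Add(-14, 3), Add(-9, -17)), Add(-49, Function('y')(3, -6))) = Mul(Mul(Add(-14, 3), Add(-9, -17)), Add(-49, Mul(2, -6, Pow(Add(3, 3), -1)))) = Mul(Mul(-11, -26), Add(-49, Mul(2, -6, Pow(6, -1)))) = Mul(286, Add(-49, Mul(2, -6, Rational(1, 6)))) = Mul(286, Add(-49, -2)) = Mul(286, -51) = -14586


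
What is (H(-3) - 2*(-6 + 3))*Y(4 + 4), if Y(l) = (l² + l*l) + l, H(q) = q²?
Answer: 2040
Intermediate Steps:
Y(l) = l + 2*l² (Y(l) = (l² + l²) + l = 2*l² + l = l + 2*l²)
(H(-3) - 2*(-6 + 3))*Y(4 + 4) = ((-3)² - 2*(-6 + 3))*((4 + 4)*(1 + 2*(4 + 4))) = (9 - 2*(-3))*(8*(1 + 2*8)) = (9 + 6)*(8*(1 + 16)) = 15*(8*17) = 15*136 = 2040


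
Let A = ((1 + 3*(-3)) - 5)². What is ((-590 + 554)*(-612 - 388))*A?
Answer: 6084000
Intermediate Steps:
A = 169 (A = ((1 - 9) - 5)² = (-8 - 5)² = (-13)² = 169)
((-590 + 554)*(-612 - 388))*A = ((-590 + 554)*(-612 - 388))*169 = -36*(-1000)*169 = 36000*169 = 6084000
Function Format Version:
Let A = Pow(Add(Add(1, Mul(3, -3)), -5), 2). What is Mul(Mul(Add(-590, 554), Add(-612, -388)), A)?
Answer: 6084000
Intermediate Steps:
A = 169 (A = Pow(Add(Add(1, -9), -5), 2) = Pow(Add(-8, -5), 2) = Pow(-13, 2) = 169)
Mul(Mul(Add(-590, 554), Add(-612, -388)), A) = Mul(Mul(Add(-590, 554), Add(-612, -388)), 169) = Mul(Mul(-36, -1000), 169) = Mul(36000, 169) = 6084000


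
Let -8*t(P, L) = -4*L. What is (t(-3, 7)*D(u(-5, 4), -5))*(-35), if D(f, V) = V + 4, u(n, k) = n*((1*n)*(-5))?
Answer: 245/2 ≈ 122.50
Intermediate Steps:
t(P, L) = L/2 (t(P, L) = -(-1)*L/2 = L/2)
u(n, k) = -5*n**2 (u(n, k) = n*(n*(-5)) = n*(-5*n) = -5*n**2)
D(f, V) = 4 + V
(t(-3, 7)*D(u(-5, 4), -5))*(-35) = (((1/2)*7)*(4 - 5))*(-35) = ((7/2)*(-1))*(-35) = -7/2*(-35) = 245/2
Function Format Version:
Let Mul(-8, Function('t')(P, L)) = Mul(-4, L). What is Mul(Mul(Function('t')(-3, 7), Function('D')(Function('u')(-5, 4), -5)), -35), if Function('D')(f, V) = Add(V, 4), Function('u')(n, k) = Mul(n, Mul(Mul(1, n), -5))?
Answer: Rational(245, 2) ≈ 122.50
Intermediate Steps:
Function('t')(P, L) = Mul(Rational(1, 2), L) (Function('t')(P, L) = Mul(Rational(-1, 8), Mul(-4, L)) = Mul(Rational(1, 2), L))
Function('u')(n, k) = Mul(-5, Pow(n, 2)) (Function('u')(n, k) = Mul(n, Mul(n, -5)) = Mul(n, Mul(-5, n)) = Mul(-5, Pow(n, 2)))
Function('D')(f, V) = Add(4, V)
Mul(Mul(Function('t')(-3, 7), Function('D')(Function('u')(-5, 4), -5)), -35) = Mul(Mul(Mul(Rational(1, 2), 7), Add(4, -5)), -35) = Mul(Mul(Rational(7, 2), -1), -35) = Mul(Rational(-7, 2), -35) = Rational(245, 2)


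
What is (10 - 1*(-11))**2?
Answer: 441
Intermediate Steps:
(10 - 1*(-11))**2 = (10 + 11)**2 = 21**2 = 441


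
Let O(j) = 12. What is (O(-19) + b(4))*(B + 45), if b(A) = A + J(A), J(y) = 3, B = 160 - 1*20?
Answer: 3515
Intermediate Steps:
B = 140 (B = 160 - 20 = 140)
b(A) = 3 + A (b(A) = A + 3 = 3 + A)
(O(-19) + b(4))*(B + 45) = (12 + (3 + 4))*(140 + 45) = (12 + 7)*185 = 19*185 = 3515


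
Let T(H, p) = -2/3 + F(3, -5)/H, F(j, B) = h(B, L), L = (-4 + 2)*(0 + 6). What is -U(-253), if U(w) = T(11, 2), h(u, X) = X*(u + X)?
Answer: -590/33 ≈ -17.879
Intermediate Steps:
L = -12 (L = -2*6 = -12)
h(u, X) = X*(X + u)
F(j, B) = 144 - 12*B (F(j, B) = -12*(-12 + B) = 144 - 12*B)
T(H, p) = -⅔ + 204/H (T(H, p) = -2/3 + (144 - 12*(-5))/H = -2*⅓ + (144 + 60)/H = -⅔ + 204/H)
U(w) = 590/33 (U(w) = -⅔ + 204/11 = 590/33)
-U(-253) = -1*590/33 = -590/33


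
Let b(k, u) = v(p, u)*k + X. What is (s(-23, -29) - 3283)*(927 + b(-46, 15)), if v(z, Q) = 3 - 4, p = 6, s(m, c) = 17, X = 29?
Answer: -3272532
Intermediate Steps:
v(z, Q) = -1
b(k, u) = 29 - k (b(k, u) = -k + 29 = 29 - k)
(s(-23, -29) - 3283)*(927 + b(-46, 15)) = (17 - 3283)*(927 + (29 - 1*(-46))) = -3266*(927 + (29 + 46)) = -3266*(927 + 75) = -3266*1002 = -3272532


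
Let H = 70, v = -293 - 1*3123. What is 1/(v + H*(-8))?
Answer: -1/3976 ≈ -0.00025151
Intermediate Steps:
v = -3416 (v = -293 - 3123 = -3416)
1/(v + H*(-8)) = 1/(-3416 + 70*(-8)) = 1/(-3416 - 560) = 1/(-3976) = -1/3976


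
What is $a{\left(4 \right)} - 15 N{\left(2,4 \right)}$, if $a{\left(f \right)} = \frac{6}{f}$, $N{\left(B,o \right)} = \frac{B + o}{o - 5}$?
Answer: $\frac{183}{2} \approx 91.5$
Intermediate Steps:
$N{\left(B,o \right)} = \frac{B + o}{-5 + o}$
$a{\left(4 \right)} - 15 N{\left(2,4 \right)} = \frac{6}{4} - 15 \frac{2 + 4}{-5 + 4} = 6 \cdot \frac{1}{4} - 15 \frac{1}{-1} \cdot 6 = \frac{3}{2} - 15 \left(\left(-1\right) 6\right) = \frac{3}{2} - -90 = \frac{3}{2} + 90 = \frac{183}{2}$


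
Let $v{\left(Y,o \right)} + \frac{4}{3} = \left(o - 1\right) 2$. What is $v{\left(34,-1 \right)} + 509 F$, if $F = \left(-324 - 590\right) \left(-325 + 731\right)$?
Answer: $- \frac{566645284}{3} \approx -1.8888 \cdot 10^{8}$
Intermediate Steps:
$v{\left(Y,o \right)} = - \frac{10}{3} + 2 o$ ($v{\left(Y,o \right)} = - \frac{4}{3} + \left(o - 1\right) 2 = - \frac{4}{3} + \left(-1 + o\right) 2 = - \frac{4}{3} + \left(-2 + 2 o\right) = - \frac{10}{3} + 2 o$)
$F = -371084$ ($F = \left(-914\right) 406 = -371084$)
$v{\left(34,-1 \right)} + 509 F = \left(- \frac{10}{3} + 2 \left(-1\right)\right) + 509 \left(-371084\right) = \left(- \frac{10}{3} - 2\right) - 188881756 = - \frac{16}{3} - 188881756 = - \frac{566645284}{3}$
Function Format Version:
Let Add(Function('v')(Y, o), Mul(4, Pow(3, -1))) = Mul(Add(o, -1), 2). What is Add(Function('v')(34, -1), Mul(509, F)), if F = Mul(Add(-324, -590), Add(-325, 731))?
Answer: Rational(-566645284, 3) ≈ -1.8888e+8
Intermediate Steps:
Function('v')(Y, o) = Add(Rational(-10, 3), Mul(2, o)) (Function('v')(Y, o) = Add(Rational(-4, 3), Mul(Add(o, -1), 2)) = Add(Rational(-4, 3), Mul(Add(-1, o), 2)) = Add(Rational(-4, 3), Add(-2, Mul(2, o))) = Add(Rational(-10, 3), Mul(2, o)))
F = -371084 (F = Mul(-914, 406) = -371084)
Add(Function('v')(34, -1), Mul(509, F)) = Add(Add(Rational(-10, 3), Mul(2, -1)), Mul(509, -371084)) = Add(Add(Rational(-10, 3), -2), -188881756) = Add(Rational(-16, 3), -188881756) = Rational(-566645284, 3)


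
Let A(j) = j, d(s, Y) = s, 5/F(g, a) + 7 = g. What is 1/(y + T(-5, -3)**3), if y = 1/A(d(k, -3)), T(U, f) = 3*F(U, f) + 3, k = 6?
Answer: 192/1061 ≈ 0.18096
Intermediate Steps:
F(g, a) = 5/(-7 + g)
T(U, f) = 3 + 15/(-7 + U) (T(U, f) = 3*(5/(-7 + U)) + 3 = 15/(-7 + U) + 3 = 3 + 15/(-7 + U))
y = 1/6 ≈ 0.16667
1/(y + T(-5, -3)**3) = 1/(1/6 + (3*(-2 - 5)/(-7 - 5))**3) = 1/(1/6 + (3*(-7)/(-12))**3) = 1/(1/6 + (3*(-1/12)*(-7))**3) = 1/(1/6 + (7/4)**3) = 1/(1/6 + 343/64) = 1/(1061/192) = 192/1061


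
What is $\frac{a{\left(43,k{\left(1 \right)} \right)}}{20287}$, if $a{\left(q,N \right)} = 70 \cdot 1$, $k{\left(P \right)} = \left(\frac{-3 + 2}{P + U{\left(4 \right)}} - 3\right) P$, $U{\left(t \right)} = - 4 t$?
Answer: $\frac{70}{20287} \approx 0.0034505$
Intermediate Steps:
$k{\left(P \right)} = P \left(-3 - \frac{1}{-16 + P}\right)$ ($k{\left(P \right)} = \left(\frac{-3 + 2}{P - 16} - 3\right) P = \left(- \frac{1}{P - 16} - 3\right) P = \left(- \frac{1}{-16 + P} - 3\right) P = \left(-3 - \frac{1}{-16 + P}\right) P = P \left(-3 - \frac{1}{-16 + P}\right)$)
$a{\left(q,N \right)} = 70$
$\frac{a{\left(43,k{\left(1 \right)} \right)}}{20287} = \frac{70}{20287}$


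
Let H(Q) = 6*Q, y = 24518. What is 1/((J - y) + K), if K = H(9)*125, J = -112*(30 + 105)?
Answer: -1/32888 ≈ -3.0406e-5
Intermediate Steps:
J = -15120 (J = -112*135 = -15120)
K = 6750 (K = (6*9)*125 = 54*125 = 6750)
1/((J - y) + K) = 1/((-15120 - 1*24518) + 6750) = 1/((-15120 - 24518) + 6750) = 1/(-39638 + 6750) = 1/(-32888) = -1/32888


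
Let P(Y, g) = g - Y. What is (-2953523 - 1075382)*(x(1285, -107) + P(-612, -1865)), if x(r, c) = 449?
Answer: 3239239620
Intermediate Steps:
(-2953523 - 1075382)*(x(1285, -107) + P(-612, -1865)) = (-2953523 - 1075382)*(449 + (-1865 - 1*(-612))) = -4028905*(449 + (-1865 + 612)) = -4028905*(449 - 1253) = -4028905*(-804) = 3239239620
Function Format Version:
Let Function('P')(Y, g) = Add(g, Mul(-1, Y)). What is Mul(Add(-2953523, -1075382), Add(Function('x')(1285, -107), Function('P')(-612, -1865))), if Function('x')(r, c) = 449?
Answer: 3239239620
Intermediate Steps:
Mul(Add(-2953523, -1075382), Add(Function('x')(1285, -107), Function('P')(-612, -1865))) = Mul(Add(-2953523, -1075382), Add(449, Add(-1865, Mul(-1, -612)))) = Mul(-4028905, Add(449, Add(-1865, 612))) = Mul(-4028905, Add(449, -1253)) = Mul(-4028905, -804) = 3239239620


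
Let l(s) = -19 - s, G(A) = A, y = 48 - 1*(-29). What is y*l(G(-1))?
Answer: -1386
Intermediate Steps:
y = 77 (y = 48 + 29 = 77)
y*l(G(-1)) = 77*(-19 - 1*(-1)) = 77*(-19 + 1) = 77*(-18) = -1386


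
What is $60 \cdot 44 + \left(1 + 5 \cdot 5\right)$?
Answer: $2666$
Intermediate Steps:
$60 \cdot 44 + \left(1 + 5 \cdot 5\right) = 2640 + \left(1 + 25\right) = 2640 + 26 = 2666$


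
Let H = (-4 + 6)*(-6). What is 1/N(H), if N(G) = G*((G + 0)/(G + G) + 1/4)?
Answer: -1/9 ≈ -0.11111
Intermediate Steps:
H = -12 (H = 2*(-6) = -12)
N(G) = 3*G/4 (N(G) = G*(G/((2*G)) + 1/4) = G*(G*(1/(2*G)) + 1/4) = G*(1/2 + 1/4) = G*(3/4) = 3*G/4)
1/N(H) = 1/((3/4)*(-12)) = 1/(-9) = -1/9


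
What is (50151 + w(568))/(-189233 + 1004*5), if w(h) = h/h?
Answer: -50152/184213 ≈ -0.27225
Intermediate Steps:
w(h) = 1
(50151 + w(568))/(-189233 + 1004*5) = (50151 + 1)/(-189233 + 1004*5) = 50152/(-189233 + 5020) = 50152/(-184213) = 50152*(-1/184213) = -50152/184213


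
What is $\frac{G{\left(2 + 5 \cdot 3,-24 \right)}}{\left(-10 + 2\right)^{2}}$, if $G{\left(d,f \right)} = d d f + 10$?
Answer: $- \frac{3463}{32} \approx -108.22$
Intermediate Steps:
$G{\left(d,f \right)} = 10 + f d^{2}$ ($G{\left(d,f \right)} = d^{2} f + 10 = f d^{2} + 10 = 10 + f d^{2}$)
$\frac{G{\left(2 + 5 \cdot 3,-24 \right)}}{\left(-10 + 2\right)^{2}} = \frac{10 - 24 \left(2 + 5 \cdot 3\right)^{2}}{\left(-10 + 2\right)^{2}} = \frac{10 - 24 \left(2 + 15\right)^{2}}{\left(-8\right)^{2}} = \frac{10 - 24 \cdot 17^{2}}{64} = \left(10 - 6936\right) \frac{1}{64} = \left(-6926\right) \frac{1}{64} = - \frac{3463}{32}$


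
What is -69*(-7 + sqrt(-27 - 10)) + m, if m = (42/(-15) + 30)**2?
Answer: 30571/25 - 69*I*sqrt(37) ≈ 1222.8 - 419.71*I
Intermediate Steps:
m = 18496/25 (m = (42*(-1/15) + 30)**2 = (-14/5 + 30)**2 = (136/5)**2 = 18496/25 ≈ 739.84)
-69*(-7 + sqrt(-27 - 10)) + m = -69*(-7 + sqrt(-27 - 10)) + 18496/25 = -69*(-7 + sqrt(-37)) + 18496/25 = -69*(-7 + I*sqrt(37)) + 18496/25 = (483 - 69*I*sqrt(37)) + 18496/25 = 30571/25 - 69*I*sqrt(37)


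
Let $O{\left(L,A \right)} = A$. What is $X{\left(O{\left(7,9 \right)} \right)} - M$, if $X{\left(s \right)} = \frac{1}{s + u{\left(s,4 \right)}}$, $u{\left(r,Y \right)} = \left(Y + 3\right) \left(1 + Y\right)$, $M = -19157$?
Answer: $\frac{842909}{44} \approx 19157.0$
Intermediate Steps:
$u{\left(r,Y \right)} = \left(1 + Y\right) \left(3 + Y\right)$ ($u{\left(r,Y \right)} = \left(3 + Y\right) \left(1 + Y\right) = \left(1 + Y\right) \left(3 + Y\right)$)
$X{\left(s \right)} = \frac{1}{35 + s}$ ($X{\left(s \right)} = \frac{1}{s + \left(3 + 4^{2} + 4 \cdot 4\right)} = \frac{1}{s + \left(3 + 16 + 16\right)} = \frac{1}{s + 35} = \frac{1}{35 + s}$)
$X{\left(O{\left(7,9 \right)} \right)} - M = \frac{1}{35 + 9} - -19157 = \frac{1}{44} + 19157 = \frac{842909}{44}$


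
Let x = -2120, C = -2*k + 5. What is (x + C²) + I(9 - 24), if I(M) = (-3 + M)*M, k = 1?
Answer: -1841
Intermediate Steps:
C = 3 (C = -2*1 + 5 = -2 + 5 = 3)
I(M) = M*(-3 + M)
(x + C²) + I(9 - 24) = (-2120 + 3²) + (9 - 24)*(-3 + (9 - 24)) = (-2120 + 9) - 15*(-3 - 15) = -2111 - 15*(-18) = -2111 + 270 = -1841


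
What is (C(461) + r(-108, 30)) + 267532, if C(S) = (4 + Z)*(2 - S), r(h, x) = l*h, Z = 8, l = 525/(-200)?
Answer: 524615/2 ≈ 2.6231e+5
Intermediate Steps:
l = -21/8 (l = 525*(-1/200) = -21/8 ≈ -2.6250)
r(h, x) = -21*h/8
C(S) = 24 - 12*S (C(S) = (4 + 8)*(2 - S) = 12*(2 - S) = 24 - 12*S)
(C(461) + r(-108, 30)) + 267532 = ((24 - 12*461) - 21/8*(-108)) + 267532 = ((24 - 5532) + 567/2) + 267532 = (-5508 + 567/2) + 267532 = -10449/2 + 267532 = 524615/2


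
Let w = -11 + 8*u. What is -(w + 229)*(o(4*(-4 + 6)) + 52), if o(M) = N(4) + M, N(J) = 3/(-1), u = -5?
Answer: -10146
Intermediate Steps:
N(J) = -3 (N(J) = 3*(-1) = -3)
o(M) = -3 + M
w = -51 (w = -11 + 8*(-5) = -11 - 40 = -51)
-(w + 229)*(o(4*(-4 + 6)) + 52) = -(-51 + 229)*((-3 + 4*(-4 + 6)) + 52) = -178*((-3 + 4*2) + 52) = -178*((-3 + 8) + 52) = -178*(5 + 52) = -178*57 = -1*10146 = -10146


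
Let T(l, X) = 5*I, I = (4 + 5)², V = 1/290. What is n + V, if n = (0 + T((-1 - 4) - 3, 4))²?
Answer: 47567251/290 ≈ 1.6403e+5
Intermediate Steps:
V = 1/290 ≈ 0.0034483
I = 81 (I = 9² = 81)
T(l, X) = 405 (T(l, X) = 5*81 = 405)
n = 164025 (n = (0 + 405)² = 405² = 164025)
n + V = 164025 + 1/290 = 47567251/290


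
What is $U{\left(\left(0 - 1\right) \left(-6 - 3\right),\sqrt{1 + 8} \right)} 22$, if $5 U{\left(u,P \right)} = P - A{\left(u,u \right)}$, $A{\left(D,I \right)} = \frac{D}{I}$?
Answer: $\frac{44}{5} \approx 8.8$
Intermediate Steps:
$U{\left(u,P \right)} = - \frac{1}{5} + \frac{P}{5}$ ($U{\left(u,P \right)} = \frac{P - \frac{u}{u}}{5} = \frac{P - 1}{5} = \frac{-1 + P}{5} = - \frac{1}{5} + \frac{P}{5}$)
$U{\left(\left(0 - 1\right) \left(-6 - 3\right),\sqrt{1 + 8} \right)} 22 = \left(- \frac{1}{5} + \frac{\sqrt{1 + 8}}{5}\right) 22 = \left(- \frac{1}{5} + \frac{\sqrt{9}}{5}\right) 22 = \left(- \frac{1}{5} + \frac{1}{5} \cdot 3\right) 22 = \left(- \frac{1}{5} + \frac{3}{5}\right) 22 = \frac{2}{5} \cdot 22 = \frac{44}{5}$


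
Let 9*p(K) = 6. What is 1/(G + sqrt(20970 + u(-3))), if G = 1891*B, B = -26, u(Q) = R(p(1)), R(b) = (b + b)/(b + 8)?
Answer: -319579/15712284808 - sqrt(885989)/15712284808 ≈ -2.0399e-5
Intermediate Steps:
p(K) = 2/3 (p(K) = (1/9)*6 = 2/3)
R(b) = 2*b/(8 + b) (R(b) = (2*b)/(8 + b) = 2*b/(8 + b))
u(Q) = 2/13 (u(Q) = 2*(2/3)/(8 + 2/3) = 2*(2/3)/(26/3) = 2*(2/3)*(3/26) = 2/13)
G = -49166 (G = 1891*(-26) = -49166)
1/(G + sqrt(20970 + u(-3))) = 1/(-49166 + sqrt(20970 + 2/13)) = 1/(-49166 + sqrt(272612/13)) = 1/(-49166 + 2*sqrt(885989)/13)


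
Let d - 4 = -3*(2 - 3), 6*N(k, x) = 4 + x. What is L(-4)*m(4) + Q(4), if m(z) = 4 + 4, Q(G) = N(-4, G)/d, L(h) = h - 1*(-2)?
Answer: -332/21 ≈ -15.810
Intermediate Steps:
L(h) = 2 + h (L(h) = h + 2 = 2 + h)
N(k, x) = ⅔ + x/6 (N(k, x) = (4 + x)/6 = ⅔ + x/6)
d = 7 (d = 4 - 3*(2 - 3) = 4 - 3*(-1) = 4 + 3 = 7)
Q(G) = 2/21 + G/42 (Q(G) = (⅔ + G/6)/7 = (⅔ + G/6)*(⅐) = 2/21 + G/42)
m(z) = 8
L(-4)*m(4) + Q(4) = (2 - 4)*8 + (2/21 + (1/42)*4) = -2*8 + (2/21 + 2/21) = -16 + 4/21 = -332/21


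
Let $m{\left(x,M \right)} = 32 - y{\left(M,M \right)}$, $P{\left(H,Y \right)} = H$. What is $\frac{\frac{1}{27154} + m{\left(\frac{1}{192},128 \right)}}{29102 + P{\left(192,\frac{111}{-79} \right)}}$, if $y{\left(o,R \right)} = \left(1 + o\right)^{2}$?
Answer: $- \frac{451000785}{795449276} \approx -0.56698$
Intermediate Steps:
$m{\left(x,M \right)} = 32 - \left(1 + M\right)^{2}$
$\frac{\frac{1}{27154} + m{\left(\frac{1}{192},128 \right)}}{29102 + P{\left(192,\frac{111}{-79} \right)}} = \frac{\frac{1}{27154} + \left(32 - \left(1 + 128\right)^{2}\right)}{29102 + 192} = \frac{\frac{1}{27154} + \left(32 - 129^{2}\right)}{29294} = \left(\frac{1}{27154} + \left(32 - 16641\right)\right) \frac{1}{29294} = \left(\frac{1}{27154} - 16609\right) \frac{1}{29294} = \left(- \frac{451000785}{27154}\right) \frac{1}{29294} = - \frac{451000785}{795449276}$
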